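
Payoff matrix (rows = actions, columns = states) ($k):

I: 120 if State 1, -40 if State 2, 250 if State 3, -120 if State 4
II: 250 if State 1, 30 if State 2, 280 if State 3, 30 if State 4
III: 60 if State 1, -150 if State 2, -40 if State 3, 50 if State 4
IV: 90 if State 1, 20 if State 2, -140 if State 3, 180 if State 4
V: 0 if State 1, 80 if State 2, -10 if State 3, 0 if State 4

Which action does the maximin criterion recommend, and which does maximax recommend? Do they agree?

Row minima: I=-120, II=30, III=-150, IV=-140, V=-10
Best worst-case = 30 → II.
Row maxima: I=250, II=280, III=60, IV=180, V=80
Best best-case = 280 → II.

maximin → II; maximax → II (agree)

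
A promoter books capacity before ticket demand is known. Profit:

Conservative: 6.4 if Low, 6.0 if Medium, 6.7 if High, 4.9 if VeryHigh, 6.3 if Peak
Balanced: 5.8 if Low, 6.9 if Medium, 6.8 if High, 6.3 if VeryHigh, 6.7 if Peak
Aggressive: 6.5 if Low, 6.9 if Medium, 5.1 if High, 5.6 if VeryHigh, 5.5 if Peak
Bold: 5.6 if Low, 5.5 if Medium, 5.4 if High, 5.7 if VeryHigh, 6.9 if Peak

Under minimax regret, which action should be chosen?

Column bests: Low=6.5, Medium=6.9, High=6.8, VeryHigh=6.3, Peak=6.9.
Conservative regrets: 0.1, 0.9, 0.1, 1.4, 0.6 → max 1.4
Balanced regrets: 0.7, 0.0, 0.0, 0.0, 0.2 → max 0.7
Aggressive regrets: 0.0, 0.0, 1.7, 0.7, 1.4 → max 1.7
Bold regrets: 0.9, 1.4, 1.4, 0.6, 0.0 → max 1.4
Smallest max regret = 0.7 → Balanced.

Balanced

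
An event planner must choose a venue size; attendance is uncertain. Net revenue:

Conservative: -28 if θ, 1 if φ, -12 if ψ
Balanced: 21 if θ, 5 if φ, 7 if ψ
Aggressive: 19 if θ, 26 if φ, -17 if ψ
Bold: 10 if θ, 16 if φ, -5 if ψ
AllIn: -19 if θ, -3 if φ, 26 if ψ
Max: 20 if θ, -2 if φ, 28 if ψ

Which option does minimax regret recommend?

Column bests: θ=21, φ=26, ψ=28.
Conservative regrets: 49, 25, 40 → max 49
Balanced regrets: 0, 21, 21 → max 21
Aggressive regrets: 2, 0, 45 → max 45
Bold regrets: 11, 10, 33 → max 33
AllIn regrets: 40, 29, 2 → max 40
Max regrets: 1, 28, 0 → max 28
Smallest max regret = 21 → Balanced.

Balanced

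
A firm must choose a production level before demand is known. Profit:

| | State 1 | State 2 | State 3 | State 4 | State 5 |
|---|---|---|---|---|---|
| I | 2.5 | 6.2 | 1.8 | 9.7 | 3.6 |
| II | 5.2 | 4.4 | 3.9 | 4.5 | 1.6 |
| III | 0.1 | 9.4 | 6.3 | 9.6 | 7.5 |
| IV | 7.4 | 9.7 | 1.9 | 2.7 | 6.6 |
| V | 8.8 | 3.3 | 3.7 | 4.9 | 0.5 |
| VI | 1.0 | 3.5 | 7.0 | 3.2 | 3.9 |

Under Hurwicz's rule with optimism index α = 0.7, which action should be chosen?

IV

I: 0.7·9.7 + 0.3·1.8 = 7.33
II: 0.7·5.2 + 0.3·1.6 = 4.12
III: 0.7·9.6 + 0.3·0.1 = 6.75
IV: 0.7·9.7 + 0.3·1.9 = 7.36
V: 0.7·8.8 + 0.3·0.5 = 6.31
VI: 0.7·7.0 + 0.3·1.0 = 5.2
Highest Hurwicz score = 7.36 → IV.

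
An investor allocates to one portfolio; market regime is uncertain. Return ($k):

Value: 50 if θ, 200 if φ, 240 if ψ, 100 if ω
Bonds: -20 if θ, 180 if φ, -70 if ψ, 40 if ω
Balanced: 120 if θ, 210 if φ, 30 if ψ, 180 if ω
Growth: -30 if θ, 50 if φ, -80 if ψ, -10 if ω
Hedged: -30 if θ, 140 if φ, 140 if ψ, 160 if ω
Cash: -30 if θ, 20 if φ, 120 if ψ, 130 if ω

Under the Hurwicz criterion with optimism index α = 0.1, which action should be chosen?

Value: 0.1·240 + 0.9·50 = 69
Bonds: 0.1·180 + 0.9·(-70) = -45
Balanced: 0.1·210 + 0.9·30 = 48
Growth: 0.1·50 + 0.9·(-80) = -67
Hedged: 0.1·160 + 0.9·(-30) = -11
Cash: 0.1·130 + 0.9·(-30) = -14
Highest Hurwicz score = 69 → Value.

Value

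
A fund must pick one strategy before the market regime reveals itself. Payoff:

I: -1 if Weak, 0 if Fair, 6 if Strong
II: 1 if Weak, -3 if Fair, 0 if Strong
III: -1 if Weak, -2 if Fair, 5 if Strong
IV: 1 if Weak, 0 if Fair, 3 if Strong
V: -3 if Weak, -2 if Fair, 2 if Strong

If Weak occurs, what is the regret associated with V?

4

Best payoff under Weak is 1.
Regret = 1 − (-3) = 4.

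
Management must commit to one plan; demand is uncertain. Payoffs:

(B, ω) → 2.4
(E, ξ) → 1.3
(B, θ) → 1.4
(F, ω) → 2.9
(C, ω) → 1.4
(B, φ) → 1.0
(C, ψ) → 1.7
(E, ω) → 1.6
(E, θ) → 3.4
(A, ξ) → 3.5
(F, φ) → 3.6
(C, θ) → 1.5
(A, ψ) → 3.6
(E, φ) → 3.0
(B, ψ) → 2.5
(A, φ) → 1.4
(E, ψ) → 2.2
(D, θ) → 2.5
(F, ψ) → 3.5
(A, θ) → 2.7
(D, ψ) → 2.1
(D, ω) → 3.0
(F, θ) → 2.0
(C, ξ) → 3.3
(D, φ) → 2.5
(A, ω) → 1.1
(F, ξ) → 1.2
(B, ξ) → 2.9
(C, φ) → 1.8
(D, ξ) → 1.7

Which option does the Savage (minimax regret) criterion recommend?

D

Column bests: θ=3.4, φ=3.6, ψ=3.6, ω=3.0, ξ=3.5.
A regrets: 0.7, 2.2, 0.0, 1.9, 0.0 → max 2.2
B regrets: 2.0, 2.6, 1.1, 0.6, 0.6 → max 2.6
C regrets: 1.9, 1.8, 1.9, 1.6, 0.2 → max 1.9
D regrets: 0.9, 1.1, 1.5, 0.0, 1.8 → max 1.8
E regrets: 0.0, 0.6, 1.4, 1.4, 2.2 → max 2.2
F regrets: 1.4, 0.0, 0.1, 0.1, 2.3 → max 2.3
Smallest max regret = 1.8 → D.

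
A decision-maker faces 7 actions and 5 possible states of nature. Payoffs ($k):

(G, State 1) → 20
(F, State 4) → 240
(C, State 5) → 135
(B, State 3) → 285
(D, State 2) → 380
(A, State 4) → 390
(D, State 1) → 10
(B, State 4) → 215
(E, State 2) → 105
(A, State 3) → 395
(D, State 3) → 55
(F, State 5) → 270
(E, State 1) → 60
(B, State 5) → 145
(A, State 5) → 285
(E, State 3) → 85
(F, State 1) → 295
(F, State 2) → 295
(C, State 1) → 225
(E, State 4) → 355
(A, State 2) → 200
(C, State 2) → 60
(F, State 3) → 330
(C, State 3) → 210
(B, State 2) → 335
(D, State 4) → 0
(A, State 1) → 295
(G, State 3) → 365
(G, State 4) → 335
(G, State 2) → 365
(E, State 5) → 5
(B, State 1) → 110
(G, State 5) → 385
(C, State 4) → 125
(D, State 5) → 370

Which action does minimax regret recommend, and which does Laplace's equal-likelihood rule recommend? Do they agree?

minimax regret → F; laplace → A (disagree)

Column bests: State 1=295, State 2=380, State 3=395, State 4=390, State 5=385.
A regrets: 0, 180, 0, 0, 100 → max 180
B regrets: 185, 45, 110, 175, 240 → max 240
C regrets: 70, 320, 185, 265, 250 → max 320
D regrets: 285, 0, 340, 390, 15 → max 390
E regrets: 235, 275, 310, 35, 380 → max 380
F regrets: 0, 85, 65, 150, 115 → max 150
G regrets: 275, 15, 30, 55, 0 → max 275
Smallest max regret = 150 → F.
Row averages: A=313, B=218, C=151, D=163, E=122, F=286, G=294
Highest average = 313 → A.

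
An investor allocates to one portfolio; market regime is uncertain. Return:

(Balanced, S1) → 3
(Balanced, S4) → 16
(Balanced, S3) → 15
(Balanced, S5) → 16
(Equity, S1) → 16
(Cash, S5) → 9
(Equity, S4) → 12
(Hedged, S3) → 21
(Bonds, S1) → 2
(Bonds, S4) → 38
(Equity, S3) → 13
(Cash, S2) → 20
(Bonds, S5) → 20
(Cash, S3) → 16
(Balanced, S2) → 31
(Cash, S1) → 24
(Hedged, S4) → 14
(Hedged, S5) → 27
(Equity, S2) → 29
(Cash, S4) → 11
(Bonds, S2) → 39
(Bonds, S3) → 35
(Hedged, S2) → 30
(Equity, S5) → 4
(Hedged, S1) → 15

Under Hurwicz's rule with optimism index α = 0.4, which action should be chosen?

Hedged

Equity: 0.4·29 + 0.6·4 = 14
Cash: 0.4·24 + 0.6·9 = 15
Balanced: 0.4·31 + 0.6·3 = 14.2
Bonds: 0.4·39 + 0.6·2 = 16.8
Hedged: 0.4·30 + 0.6·14 = 20.4
Highest Hurwicz score = 20.4 → Hedged.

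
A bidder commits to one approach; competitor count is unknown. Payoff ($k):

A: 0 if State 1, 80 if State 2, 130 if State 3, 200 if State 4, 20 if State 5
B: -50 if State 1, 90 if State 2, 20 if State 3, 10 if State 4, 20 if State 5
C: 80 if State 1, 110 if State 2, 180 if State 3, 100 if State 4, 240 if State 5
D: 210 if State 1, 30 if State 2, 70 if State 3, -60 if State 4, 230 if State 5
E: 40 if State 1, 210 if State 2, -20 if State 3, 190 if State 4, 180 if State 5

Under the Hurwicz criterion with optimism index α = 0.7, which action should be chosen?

A: 0.7·200 + 0.3·0 = 140
B: 0.7·90 + 0.3·(-50) = 48
C: 0.7·240 + 0.3·80 = 192
D: 0.7·230 + 0.3·(-60) = 143
E: 0.7·210 + 0.3·(-20) = 141
Highest Hurwicz score = 192 → C.

C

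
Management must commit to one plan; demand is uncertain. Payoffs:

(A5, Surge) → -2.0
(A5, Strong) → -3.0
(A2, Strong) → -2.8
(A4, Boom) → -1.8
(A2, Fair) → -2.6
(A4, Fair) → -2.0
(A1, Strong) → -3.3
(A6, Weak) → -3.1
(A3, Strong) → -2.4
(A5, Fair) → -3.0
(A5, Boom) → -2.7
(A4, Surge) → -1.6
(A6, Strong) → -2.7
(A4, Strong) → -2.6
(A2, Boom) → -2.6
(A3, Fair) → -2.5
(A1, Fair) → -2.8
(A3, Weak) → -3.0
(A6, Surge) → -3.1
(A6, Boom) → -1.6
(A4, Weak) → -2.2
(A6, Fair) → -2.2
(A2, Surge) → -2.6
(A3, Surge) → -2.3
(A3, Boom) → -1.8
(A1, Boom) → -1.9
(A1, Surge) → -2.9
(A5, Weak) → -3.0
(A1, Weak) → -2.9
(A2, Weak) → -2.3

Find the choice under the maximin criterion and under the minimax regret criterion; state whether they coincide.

Row minima: A1=-3.3, A2=-2.8, A3=-3.0, A4=-2.6, A5=-3.0, A6=-3.1
Best worst-case = -2.6 → A4.
Column bests: Weak=-2.2, Fair=-2.0, Strong=-2.4, Boom=-1.6, Surge=-1.6.
A1 regrets: 0.7, 0.8, 0.9, 0.3, 1.3 → max 1.3
A2 regrets: 0.1, 0.6, 0.4, 1.0, 1.0 → max 1.0
A3 regrets: 0.8, 0.5, 0.0, 0.2, 0.7 → max 0.8
A4 regrets: 0.0, 0.0, 0.2, 0.2, 0.0 → max 0.2
A5 regrets: 0.8, 1.0, 0.6, 1.1, 0.4 → max 1.1
A6 regrets: 0.9, 0.2, 0.3, 0.0, 1.5 → max 1.5
Smallest max regret = 0.2 → A4.

maximin → A4; minimax regret → A4 (agree)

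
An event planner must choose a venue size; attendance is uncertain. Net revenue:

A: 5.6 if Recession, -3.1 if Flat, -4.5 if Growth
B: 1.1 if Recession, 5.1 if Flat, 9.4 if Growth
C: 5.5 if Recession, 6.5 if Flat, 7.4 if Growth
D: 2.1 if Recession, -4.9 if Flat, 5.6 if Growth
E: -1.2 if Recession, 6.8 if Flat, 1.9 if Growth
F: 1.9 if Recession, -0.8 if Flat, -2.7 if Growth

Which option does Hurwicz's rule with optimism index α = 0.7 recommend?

B

A: 0.7·5.6 + 0.3·(-4.5) = 2.57
B: 0.7·9.4 + 0.3·1.1 = 6.91
C: 0.7·7.4 + 0.3·5.5 = 6.83
D: 0.7·5.6 + 0.3·(-4.9) = 2.45
E: 0.7·6.8 + 0.3·(-1.2) = 4.4
F: 0.7·1.9 + 0.3·(-2.7) = 0.52
Highest Hurwicz score = 6.91 → B.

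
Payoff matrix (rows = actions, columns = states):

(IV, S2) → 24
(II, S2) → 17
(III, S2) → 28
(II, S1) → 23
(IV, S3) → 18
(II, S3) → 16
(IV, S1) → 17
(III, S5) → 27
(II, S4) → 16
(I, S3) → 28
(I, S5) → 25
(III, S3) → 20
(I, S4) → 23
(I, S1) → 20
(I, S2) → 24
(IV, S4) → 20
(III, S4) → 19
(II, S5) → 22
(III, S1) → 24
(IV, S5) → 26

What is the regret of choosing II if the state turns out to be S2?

Best payoff under S2 is 28.
Regret = 28 − 17 = 11.

11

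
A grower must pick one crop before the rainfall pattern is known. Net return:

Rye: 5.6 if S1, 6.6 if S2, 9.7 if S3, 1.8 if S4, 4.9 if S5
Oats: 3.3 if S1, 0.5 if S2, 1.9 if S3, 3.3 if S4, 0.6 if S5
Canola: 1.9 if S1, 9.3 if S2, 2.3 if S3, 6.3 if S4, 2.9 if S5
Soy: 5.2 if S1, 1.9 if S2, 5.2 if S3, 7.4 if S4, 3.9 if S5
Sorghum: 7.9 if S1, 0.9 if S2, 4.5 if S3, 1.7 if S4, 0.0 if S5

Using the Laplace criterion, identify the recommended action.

Rye

Row averages: Rye=5.72, Oats=1.92, Canola=4.54, Soy=4.72, Sorghum=3
Highest average = 5.72 → Rye.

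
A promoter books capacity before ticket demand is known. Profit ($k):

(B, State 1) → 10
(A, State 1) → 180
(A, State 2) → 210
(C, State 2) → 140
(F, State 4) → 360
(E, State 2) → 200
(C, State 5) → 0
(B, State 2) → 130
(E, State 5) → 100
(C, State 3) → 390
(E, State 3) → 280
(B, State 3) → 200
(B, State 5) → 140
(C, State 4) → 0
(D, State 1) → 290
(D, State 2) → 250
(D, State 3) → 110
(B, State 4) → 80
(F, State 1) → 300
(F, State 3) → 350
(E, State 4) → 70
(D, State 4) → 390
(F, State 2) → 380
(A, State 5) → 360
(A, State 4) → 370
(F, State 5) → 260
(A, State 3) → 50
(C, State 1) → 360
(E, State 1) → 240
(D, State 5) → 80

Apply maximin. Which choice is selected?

Row minima: A=50, B=10, C=0, D=80, E=70, F=260
Best worst-case = 260 → F.

F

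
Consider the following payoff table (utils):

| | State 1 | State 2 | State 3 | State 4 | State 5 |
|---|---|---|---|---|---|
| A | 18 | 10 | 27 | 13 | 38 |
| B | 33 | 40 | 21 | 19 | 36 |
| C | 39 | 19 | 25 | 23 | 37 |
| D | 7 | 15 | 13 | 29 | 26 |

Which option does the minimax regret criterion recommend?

Column bests: State 1=39, State 2=40, State 3=27, State 4=29, State 5=38.
A regrets: 21, 30, 0, 16, 0 → max 30
B regrets: 6, 0, 6, 10, 2 → max 10
C regrets: 0, 21, 2, 6, 1 → max 21
D regrets: 32, 25, 14, 0, 12 → max 32
Smallest max regret = 10 → B.

B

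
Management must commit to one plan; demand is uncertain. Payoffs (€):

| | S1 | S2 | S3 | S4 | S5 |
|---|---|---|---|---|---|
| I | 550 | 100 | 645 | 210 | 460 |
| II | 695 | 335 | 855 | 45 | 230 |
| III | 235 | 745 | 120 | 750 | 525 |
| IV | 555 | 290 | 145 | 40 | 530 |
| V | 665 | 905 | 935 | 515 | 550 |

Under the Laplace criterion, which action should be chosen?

V

Row averages: I=393, II=432, III=475, IV=312, V=714
Highest average = 714 → V.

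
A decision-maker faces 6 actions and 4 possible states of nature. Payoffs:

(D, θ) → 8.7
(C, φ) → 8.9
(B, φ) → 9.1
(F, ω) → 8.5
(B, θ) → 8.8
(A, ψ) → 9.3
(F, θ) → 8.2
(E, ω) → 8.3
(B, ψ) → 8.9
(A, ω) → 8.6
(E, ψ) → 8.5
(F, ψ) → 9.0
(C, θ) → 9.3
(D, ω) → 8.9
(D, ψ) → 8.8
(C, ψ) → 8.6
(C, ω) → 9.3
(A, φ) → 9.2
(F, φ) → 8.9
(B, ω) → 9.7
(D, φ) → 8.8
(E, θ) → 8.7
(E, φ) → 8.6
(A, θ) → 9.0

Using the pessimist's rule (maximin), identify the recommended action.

Row minima: A=8.6, B=8.8, C=8.6, D=8.7, E=8.3, F=8.2
Best worst-case = 8.8 → B.

B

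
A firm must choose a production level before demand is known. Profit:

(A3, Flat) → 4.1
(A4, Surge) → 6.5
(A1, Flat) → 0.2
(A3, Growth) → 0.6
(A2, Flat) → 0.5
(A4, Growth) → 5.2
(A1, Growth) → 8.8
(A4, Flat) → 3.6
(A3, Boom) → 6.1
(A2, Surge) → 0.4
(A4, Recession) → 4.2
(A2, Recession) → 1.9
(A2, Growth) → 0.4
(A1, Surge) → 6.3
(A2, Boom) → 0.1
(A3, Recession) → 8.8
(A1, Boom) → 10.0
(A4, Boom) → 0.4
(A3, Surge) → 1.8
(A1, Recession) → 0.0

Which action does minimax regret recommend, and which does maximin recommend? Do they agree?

Column bests: Recession=8.8, Flat=4.1, Growth=8.8, Boom=10.0, Surge=6.5.
A1 regrets: 8.8, 3.9, 0.0, 0.0, 0.2 → max 8.8
A2 regrets: 6.9, 3.6, 8.4, 9.9, 6.1 → max 9.9
A3 regrets: 0.0, 0.0, 8.2, 3.9, 4.7 → max 8.2
A4 regrets: 4.6, 0.5, 3.6, 9.6, 0.0 → max 9.6
Smallest max regret = 8.2 → A3.
Row minima: A1=0.0, A2=0.1, A3=0.6, A4=0.4
Best worst-case = 0.6 → A3.

minimax regret → A3; maximin → A3 (agree)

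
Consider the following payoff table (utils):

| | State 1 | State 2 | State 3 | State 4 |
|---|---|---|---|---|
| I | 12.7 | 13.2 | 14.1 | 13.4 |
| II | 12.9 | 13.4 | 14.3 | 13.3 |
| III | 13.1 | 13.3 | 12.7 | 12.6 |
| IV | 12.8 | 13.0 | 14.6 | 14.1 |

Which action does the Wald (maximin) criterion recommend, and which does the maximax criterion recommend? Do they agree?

maximin → II; maximax → IV (disagree)

Row minima: I=12.7, II=12.9, III=12.6, IV=12.8
Best worst-case = 12.9 → II.
Row maxima: I=14.1, II=14.3, III=13.3, IV=14.6
Best best-case = 14.6 → IV.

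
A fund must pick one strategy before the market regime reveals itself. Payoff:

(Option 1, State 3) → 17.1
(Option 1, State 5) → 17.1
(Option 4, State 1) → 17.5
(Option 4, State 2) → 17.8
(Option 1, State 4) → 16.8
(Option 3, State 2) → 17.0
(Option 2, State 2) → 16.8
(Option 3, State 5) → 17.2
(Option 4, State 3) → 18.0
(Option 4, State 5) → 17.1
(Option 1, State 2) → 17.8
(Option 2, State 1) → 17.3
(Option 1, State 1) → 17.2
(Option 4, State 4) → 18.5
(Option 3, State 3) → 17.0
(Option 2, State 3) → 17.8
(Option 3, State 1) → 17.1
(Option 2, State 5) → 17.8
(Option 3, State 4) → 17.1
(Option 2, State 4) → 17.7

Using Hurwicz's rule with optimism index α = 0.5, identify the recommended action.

Option 1: 0.5·17.8 + 0.5·16.8 = 17.3
Option 2: 0.5·17.8 + 0.5·16.8 = 17.3
Option 3: 0.5·17.2 + 0.5·17.0 = 17.1
Option 4: 0.5·18.5 + 0.5·17.1 = 17.8
Highest Hurwicz score = 17.8 → Option 4.

Option 4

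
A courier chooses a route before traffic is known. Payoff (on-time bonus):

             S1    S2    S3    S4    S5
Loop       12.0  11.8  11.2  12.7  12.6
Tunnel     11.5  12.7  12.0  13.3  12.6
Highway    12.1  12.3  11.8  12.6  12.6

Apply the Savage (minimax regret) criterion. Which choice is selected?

Column bests: S1=12.1, S2=12.7, S3=12.0, S4=13.3, S5=12.6.
Loop regrets: 0.1, 0.9, 0.8, 0.6, 0.0 → max 0.9
Tunnel regrets: 0.6, 0.0, 0.0, 0.0, 0.0 → max 0.6
Highway regrets: 0.0, 0.4, 0.2, 0.7, 0.0 → max 0.7
Smallest max regret = 0.6 → Tunnel.

Tunnel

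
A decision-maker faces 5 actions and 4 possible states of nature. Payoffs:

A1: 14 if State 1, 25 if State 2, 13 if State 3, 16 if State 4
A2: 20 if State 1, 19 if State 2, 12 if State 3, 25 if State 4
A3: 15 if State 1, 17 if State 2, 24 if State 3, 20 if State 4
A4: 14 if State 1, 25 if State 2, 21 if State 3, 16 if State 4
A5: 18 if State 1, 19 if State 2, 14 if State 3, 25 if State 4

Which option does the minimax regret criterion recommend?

A3

Column bests: State 1=20, State 2=25, State 3=24, State 4=25.
A1 regrets: 6, 0, 11, 9 → max 11
A2 regrets: 0, 6, 12, 0 → max 12
A3 regrets: 5, 8, 0, 5 → max 8
A4 regrets: 6, 0, 3, 9 → max 9
A5 regrets: 2, 6, 10, 0 → max 10
Smallest max regret = 8 → A3.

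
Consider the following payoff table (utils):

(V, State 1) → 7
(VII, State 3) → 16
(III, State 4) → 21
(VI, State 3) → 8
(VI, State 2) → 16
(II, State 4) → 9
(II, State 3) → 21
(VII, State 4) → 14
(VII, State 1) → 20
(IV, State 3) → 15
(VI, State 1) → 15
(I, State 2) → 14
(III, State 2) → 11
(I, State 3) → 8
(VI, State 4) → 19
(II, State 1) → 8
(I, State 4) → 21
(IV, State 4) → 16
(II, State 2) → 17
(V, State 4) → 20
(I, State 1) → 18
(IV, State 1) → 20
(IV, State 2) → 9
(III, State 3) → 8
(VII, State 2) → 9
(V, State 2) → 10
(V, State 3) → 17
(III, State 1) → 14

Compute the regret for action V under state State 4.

1

Best payoff under State 4 is 21.
Regret = 21 − 20 = 1.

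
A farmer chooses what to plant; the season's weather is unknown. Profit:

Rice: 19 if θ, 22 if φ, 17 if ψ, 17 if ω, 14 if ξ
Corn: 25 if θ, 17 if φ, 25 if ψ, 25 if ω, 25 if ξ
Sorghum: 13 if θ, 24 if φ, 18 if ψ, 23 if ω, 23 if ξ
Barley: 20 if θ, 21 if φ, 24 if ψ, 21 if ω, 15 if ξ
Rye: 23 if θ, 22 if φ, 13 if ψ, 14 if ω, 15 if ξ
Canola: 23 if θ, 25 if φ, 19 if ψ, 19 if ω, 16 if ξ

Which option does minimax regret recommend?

Column bests: θ=25, φ=25, ψ=25, ω=25, ξ=25.
Rice regrets: 6, 3, 8, 8, 11 → max 11
Corn regrets: 0, 8, 0, 0, 0 → max 8
Sorghum regrets: 12, 1, 7, 2, 2 → max 12
Barley regrets: 5, 4, 1, 4, 10 → max 10
Rye regrets: 2, 3, 12, 11, 10 → max 12
Canola regrets: 2, 0, 6, 6, 9 → max 9
Smallest max regret = 8 → Corn.

Corn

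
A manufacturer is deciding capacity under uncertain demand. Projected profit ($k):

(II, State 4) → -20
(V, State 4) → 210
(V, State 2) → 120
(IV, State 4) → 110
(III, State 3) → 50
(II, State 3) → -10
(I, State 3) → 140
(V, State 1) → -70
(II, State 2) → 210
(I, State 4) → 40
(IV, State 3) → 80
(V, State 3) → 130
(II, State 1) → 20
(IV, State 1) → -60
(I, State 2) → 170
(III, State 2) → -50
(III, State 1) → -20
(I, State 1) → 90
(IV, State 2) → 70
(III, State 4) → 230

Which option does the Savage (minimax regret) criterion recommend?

IV

Column bests: State 1=90, State 2=210, State 3=140, State 4=230.
I regrets: 0, 40, 0, 190 → max 190
II regrets: 70, 0, 150, 250 → max 250
III regrets: 110, 260, 90, 0 → max 260
IV regrets: 150, 140, 60, 120 → max 150
V regrets: 160, 90, 10, 20 → max 160
Smallest max regret = 150 → IV.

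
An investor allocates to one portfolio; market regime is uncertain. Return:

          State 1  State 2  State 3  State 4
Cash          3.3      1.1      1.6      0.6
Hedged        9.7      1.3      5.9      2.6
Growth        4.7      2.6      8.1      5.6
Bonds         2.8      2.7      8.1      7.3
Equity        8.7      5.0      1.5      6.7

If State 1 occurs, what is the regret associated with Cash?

6.4

Best payoff under State 1 is 9.7.
Regret = 9.7 − 3.3 = 6.4.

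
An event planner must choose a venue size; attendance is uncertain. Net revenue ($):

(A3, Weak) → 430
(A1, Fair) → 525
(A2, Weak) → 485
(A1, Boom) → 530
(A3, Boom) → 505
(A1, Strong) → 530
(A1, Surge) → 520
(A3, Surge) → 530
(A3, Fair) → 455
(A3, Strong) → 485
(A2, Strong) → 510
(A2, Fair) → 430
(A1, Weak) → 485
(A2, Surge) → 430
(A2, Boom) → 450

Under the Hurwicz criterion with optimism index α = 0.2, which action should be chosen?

A1: 0.2·530 + 0.8·485 = 494
A2: 0.2·510 + 0.8·430 = 446
A3: 0.2·530 + 0.8·430 = 450
Highest Hurwicz score = 494 → A1.

A1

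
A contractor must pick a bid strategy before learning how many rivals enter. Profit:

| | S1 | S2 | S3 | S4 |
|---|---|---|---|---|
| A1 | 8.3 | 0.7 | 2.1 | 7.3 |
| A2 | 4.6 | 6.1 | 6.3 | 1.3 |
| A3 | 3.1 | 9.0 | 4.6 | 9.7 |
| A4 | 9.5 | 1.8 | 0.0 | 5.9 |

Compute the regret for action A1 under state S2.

8.3

Best payoff under S2 is 9.0.
Regret = 9.0 − 0.7 = 8.3.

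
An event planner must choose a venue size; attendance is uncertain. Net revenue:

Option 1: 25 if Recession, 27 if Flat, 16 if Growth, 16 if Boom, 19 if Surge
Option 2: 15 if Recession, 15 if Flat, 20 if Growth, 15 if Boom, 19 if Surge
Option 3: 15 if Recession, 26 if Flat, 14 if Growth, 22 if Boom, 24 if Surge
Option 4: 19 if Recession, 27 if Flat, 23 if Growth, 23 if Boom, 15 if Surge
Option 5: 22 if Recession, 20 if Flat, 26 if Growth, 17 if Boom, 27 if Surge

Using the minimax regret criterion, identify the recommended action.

Column bests: Recession=25, Flat=27, Growth=26, Boom=23, Surge=27.
Option 1 regrets: 0, 0, 10, 7, 8 → max 10
Option 2 regrets: 10, 12, 6, 8, 8 → max 12
Option 3 regrets: 10, 1, 12, 1, 3 → max 12
Option 4 regrets: 6, 0, 3, 0, 12 → max 12
Option 5 regrets: 3, 7, 0, 6, 0 → max 7
Smallest max regret = 7 → Option 5.

Option 5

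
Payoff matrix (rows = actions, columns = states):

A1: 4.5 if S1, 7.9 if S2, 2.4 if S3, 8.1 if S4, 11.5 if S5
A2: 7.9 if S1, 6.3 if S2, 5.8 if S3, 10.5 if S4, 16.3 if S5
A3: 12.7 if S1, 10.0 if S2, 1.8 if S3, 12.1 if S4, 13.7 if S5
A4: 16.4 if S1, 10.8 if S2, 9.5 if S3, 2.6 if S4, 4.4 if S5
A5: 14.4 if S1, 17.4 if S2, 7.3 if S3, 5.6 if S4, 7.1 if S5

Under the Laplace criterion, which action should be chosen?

Row averages: A1=6.88, A2=9.36, A3=10.06, A4=8.74, A5=10.36
Highest average = 10.36 → A5.

A5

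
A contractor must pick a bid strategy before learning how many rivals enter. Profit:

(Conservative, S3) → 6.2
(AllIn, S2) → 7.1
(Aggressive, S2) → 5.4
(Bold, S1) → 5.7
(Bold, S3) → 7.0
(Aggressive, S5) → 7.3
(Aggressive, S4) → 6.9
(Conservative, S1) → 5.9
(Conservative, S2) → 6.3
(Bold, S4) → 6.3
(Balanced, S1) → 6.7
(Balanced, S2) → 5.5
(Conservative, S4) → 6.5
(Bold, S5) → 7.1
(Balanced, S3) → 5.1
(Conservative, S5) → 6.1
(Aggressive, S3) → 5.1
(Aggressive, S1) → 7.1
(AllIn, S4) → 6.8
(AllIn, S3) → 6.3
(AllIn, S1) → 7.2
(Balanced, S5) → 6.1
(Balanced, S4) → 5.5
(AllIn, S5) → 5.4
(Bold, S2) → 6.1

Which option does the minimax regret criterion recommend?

Column bests: S1=7.2, S2=7.1, S3=7.0, S4=6.9, S5=7.3.
Conservative regrets: 1.3, 0.8, 0.8, 0.4, 1.2 → max 1.3
Balanced regrets: 0.5, 1.6, 1.9, 1.4, 1.2 → max 1.9
Aggressive regrets: 0.1, 1.7, 1.9, 0.0, 0.0 → max 1.9
Bold regrets: 1.5, 1.0, 0.0, 0.6, 0.2 → max 1.5
AllIn regrets: 0.0, 0.0, 0.7, 0.1, 1.9 → max 1.9
Smallest max regret = 1.3 → Conservative.

Conservative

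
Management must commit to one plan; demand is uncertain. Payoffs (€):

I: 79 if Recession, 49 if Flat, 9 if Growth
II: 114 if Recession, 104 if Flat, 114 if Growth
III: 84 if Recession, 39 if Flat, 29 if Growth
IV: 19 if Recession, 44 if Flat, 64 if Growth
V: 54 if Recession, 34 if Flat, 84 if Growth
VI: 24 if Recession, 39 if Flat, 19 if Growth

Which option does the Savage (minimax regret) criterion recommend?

Column bests: Recession=114, Flat=104, Growth=114.
I regrets: 35, 55, 105 → max 105
II regrets: 0, 0, 0 → max 0
III regrets: 30, 65, 85 → max 85
IV regrets: 95, 60, 50 → max 95
V regrets: 60, 70, 30 → max 70
VI regrets: 90, 65, 95 → max 95
Smallest max regret = 0 → II.

II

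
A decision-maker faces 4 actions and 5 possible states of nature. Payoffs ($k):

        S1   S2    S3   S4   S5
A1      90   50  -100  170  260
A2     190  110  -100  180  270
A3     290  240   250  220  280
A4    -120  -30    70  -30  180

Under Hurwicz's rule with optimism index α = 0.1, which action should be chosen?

A1: 0.1·260 + 0.9·(-100) = -64
A2: 0.1·270 + 0.9·(-100) = -63
A3: 0.1·290 + 0.9·220 = 227
A4: 0.1·180 + 0.9·(-120) = -90
Highest Hurwicz score = 227 → A3.

A3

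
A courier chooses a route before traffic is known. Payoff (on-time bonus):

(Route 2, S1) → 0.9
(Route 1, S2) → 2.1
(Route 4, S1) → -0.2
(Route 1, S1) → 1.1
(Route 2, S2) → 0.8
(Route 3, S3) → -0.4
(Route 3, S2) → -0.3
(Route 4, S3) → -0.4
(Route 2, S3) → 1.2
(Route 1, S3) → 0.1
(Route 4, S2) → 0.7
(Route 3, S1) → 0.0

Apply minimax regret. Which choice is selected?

Column bests: S1=1.1, S2=2.1, S3=1.2.
Route 1 regrets: 0.0, 0.0, 1.1 → max 1.1
Route 2 regrets: 0.2, 1.3, 0.0 → max 1.3
Route 3 regrets: 1.1, 2.4, 1.6 → max 2.4
Route 4 regrets: 1.3, 1.4, 1.6 → max 1.6
Smallest max regret = 1.1 → Route 1.

Route 1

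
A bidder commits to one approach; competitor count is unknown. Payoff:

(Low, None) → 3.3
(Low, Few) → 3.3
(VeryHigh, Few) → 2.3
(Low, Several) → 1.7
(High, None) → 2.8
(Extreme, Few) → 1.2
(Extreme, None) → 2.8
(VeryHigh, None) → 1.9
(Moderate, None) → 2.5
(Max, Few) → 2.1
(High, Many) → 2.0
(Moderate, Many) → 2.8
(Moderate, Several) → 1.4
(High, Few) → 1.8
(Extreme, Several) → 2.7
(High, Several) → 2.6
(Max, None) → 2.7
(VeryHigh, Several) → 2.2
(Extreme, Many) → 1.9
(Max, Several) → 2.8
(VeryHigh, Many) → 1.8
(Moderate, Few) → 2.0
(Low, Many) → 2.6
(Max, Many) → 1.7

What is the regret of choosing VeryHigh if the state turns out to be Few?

Best payoff under Few is 3.3.
Regret = 3.3 − 2.3 = 1.0.

1.0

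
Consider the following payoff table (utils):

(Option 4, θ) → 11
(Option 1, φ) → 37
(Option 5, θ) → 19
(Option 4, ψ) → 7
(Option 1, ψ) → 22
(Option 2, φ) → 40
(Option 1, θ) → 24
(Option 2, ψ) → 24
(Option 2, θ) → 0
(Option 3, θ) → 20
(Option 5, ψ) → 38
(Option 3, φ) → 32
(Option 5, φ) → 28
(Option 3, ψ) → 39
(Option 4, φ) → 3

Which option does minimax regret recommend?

Column bests: θ=24, φ=40, ψ=39.
Option 1 regrets: 0, 3, 17 → max 17
Option 2 regrets: 24, 0, 15 → max 24
Option 3 regrets: 4, 8, 0 → max 8
Option 4 regrets: 13, 37, 32 → max 37
Option 5 regrets: 5, 12, 1 → max 12
Smallest max regret = 8 → Option 3.

Option 3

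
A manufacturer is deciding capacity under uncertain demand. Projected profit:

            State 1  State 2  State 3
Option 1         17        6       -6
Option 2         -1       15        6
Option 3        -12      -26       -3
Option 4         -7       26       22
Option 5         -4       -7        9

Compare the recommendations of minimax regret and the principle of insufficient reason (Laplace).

minimax regret → Option 2; laplace → Option 4 (disagree)

Column bests: State 1=17, State 2=26, State 3=22.
Option 1 regrets: 0, 20, 28 → max 28
Option 2 regrets: 18, 11, 16 → max 18
Option 3 regrets: 29, 52, 25 → max 52
Option 4 regrets: 24, 0, 0 → max 24
Option 5 regrets: 21, 33, 13 → max 33
Smallest max regret = 18 → Option 2.
Row averages: Option 1=17/3, Option 2=20/3, Option 3=-41/3, Option 4=41/3, Option 5=-2/3
Highest average = 41/3 → Option 4.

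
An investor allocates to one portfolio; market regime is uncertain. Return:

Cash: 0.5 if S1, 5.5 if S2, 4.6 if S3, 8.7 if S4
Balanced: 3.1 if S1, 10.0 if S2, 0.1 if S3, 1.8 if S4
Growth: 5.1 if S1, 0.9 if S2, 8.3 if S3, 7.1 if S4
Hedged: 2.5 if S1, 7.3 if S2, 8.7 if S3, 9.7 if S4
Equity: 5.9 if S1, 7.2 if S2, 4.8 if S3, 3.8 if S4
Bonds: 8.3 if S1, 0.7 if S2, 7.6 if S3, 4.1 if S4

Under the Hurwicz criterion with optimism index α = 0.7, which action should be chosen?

Hedged

Cash: 0.7·8.7 + 0.3·0.5 = 6.24
Balanced: 0.7·10.0 + 0.3·0.1 = 7.03
Growth: 0.7·8.3 + 0.3·0.9 = 6.08
Hedged: 0.7·9.7 + 0.3·2.5 = 7.54
Equity: 0.7·7.2 + 0.3·3.8 = 6.18
Bonds: 0.7·8.3 + 0.3·0.7 = 6.02
Highest Hurwicz score = 7.54 → Hedged.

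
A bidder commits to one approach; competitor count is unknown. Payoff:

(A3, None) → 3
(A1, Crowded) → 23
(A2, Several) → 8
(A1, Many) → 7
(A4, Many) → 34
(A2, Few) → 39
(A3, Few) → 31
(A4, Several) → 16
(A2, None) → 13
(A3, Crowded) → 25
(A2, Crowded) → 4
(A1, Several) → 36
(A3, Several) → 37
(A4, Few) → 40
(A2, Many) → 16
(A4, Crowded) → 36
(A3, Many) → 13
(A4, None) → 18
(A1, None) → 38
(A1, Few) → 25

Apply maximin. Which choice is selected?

Row minima: A1=7, A2=4, A3=3, A4=16
Best worst-case = 16 → A4.

A4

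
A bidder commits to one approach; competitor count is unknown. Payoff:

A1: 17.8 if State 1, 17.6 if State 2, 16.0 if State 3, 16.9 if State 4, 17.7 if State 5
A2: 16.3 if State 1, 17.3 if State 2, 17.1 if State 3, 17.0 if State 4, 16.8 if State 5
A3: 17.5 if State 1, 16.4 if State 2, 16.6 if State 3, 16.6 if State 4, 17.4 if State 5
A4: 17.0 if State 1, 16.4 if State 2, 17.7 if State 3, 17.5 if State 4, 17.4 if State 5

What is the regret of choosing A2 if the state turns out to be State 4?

0.5

Best payoff under State 4 is 17.5.
Regret = 17.5 − 17.0 = 0.5.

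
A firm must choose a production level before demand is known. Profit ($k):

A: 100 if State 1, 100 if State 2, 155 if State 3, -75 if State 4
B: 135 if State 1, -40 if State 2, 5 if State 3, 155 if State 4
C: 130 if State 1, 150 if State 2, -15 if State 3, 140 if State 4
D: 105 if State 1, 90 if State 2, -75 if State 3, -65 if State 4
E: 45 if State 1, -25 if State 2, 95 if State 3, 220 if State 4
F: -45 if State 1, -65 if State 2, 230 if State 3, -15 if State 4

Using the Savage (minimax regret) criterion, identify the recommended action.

E

Column bests: State 1=135, State 2=150, State 3=230, State 4=220.
A regrets: 35, 50, 75, 295 → max 295
B regrets: 0, 190, 225, 65 → max 225
C regrets: 5, 0, 245, 80 → max 245
D regrets: 30, 60, 305, 285 → max 305
E regrets: 90, 175, 135, 0 → max 175
F regrets: 180, 215, 0, 235 → max 235
Smallest max regret = 175 → E.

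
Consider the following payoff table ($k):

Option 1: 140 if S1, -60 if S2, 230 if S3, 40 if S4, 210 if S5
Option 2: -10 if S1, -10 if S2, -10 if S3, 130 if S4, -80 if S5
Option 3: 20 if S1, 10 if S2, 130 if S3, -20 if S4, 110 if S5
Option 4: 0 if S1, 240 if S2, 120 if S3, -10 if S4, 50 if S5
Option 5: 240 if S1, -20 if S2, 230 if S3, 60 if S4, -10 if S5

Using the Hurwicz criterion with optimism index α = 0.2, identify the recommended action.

Option 4

Option 1: 0.2·230 + 0.8·(-60) = -2
Option 2: 0.2·130 + 0.8·(-80) = -38
Option 3: 0.2·130 + 0.8·(-20) = 10
Option 4: 0.2·240 + 0.8·(-10) = 40
Option 5: 0.2·240 + 0.8·(-20) = 32
Highest Hurwicz score = 40 → Option 4.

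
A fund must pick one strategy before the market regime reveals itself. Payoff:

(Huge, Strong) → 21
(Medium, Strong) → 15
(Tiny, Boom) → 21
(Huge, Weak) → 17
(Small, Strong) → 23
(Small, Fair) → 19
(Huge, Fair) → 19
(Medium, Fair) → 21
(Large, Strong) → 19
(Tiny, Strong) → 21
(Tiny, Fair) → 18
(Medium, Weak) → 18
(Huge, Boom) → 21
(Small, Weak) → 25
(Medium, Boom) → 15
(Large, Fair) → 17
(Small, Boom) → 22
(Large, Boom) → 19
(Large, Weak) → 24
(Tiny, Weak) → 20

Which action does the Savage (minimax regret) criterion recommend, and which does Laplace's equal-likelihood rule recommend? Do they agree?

minimax regret → Small; laplace → Small (agree)

Column bests: Weak=25, Fair=21, Strong=23, Boom=22.
Tiny regrets: 5, 3, 2, 1 → max 5
Small regrets: 0, 2, 0, 0 → max 2
Medium regrets: 7, 0, 8, 7 → max 8
Large regrets: 1, 4, 4, 3 → max 4
Huge regrets: 8, 2, 2, 1 → max 8
Smallest max regret = 2 → Small.
Row averages: Tiny=20, Small=22.25, Medium=17.25, Large=19.75, Huge=19.5
Highest average = 22.25 → Small.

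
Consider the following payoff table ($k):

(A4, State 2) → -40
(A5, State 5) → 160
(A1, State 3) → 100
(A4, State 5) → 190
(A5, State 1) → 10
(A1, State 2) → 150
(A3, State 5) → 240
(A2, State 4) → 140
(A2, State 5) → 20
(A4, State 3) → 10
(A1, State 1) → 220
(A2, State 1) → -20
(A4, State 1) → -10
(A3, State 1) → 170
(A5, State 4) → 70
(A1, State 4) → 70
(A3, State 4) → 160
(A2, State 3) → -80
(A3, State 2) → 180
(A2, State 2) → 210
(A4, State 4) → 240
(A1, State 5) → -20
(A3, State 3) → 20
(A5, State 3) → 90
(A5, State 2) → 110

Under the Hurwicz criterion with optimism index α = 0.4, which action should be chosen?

A1: 0.4·220 + 0.6·(-20) = 76
A2: 0.4·210 + 0.6·(-80) = 36
A3: 0.4·240 + 0.6·20 = 108
A4: 0.4·240 + 0.6·(-40) = 72
A5: 0.4·160 + 0.6·10 = 70
Highest Hurwicz score = 108 → A3.

A3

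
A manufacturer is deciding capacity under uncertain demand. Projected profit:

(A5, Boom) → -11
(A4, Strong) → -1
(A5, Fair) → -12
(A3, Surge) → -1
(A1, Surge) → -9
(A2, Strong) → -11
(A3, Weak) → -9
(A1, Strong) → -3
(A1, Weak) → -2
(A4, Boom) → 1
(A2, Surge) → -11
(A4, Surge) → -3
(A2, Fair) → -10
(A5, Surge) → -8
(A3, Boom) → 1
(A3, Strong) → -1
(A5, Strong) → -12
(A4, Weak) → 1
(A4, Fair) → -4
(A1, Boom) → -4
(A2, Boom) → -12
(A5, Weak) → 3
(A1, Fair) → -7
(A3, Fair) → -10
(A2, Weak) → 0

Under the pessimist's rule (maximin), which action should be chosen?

Row minima: A1=-9, A2=-12, A3=-10, A4=-4, A5=-12
Best worst-case = -4 → A4.

A4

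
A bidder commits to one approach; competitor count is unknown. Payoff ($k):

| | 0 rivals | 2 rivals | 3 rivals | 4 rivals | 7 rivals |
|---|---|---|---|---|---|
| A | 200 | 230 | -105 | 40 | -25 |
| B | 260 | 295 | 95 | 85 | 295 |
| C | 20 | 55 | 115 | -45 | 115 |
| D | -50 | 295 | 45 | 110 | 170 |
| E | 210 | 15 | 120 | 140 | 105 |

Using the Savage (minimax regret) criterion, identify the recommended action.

B

Column bests: 0 rivals=260, 2 rivals=295, 3 rivals=120, 4 rivals=140, 7 rivals=295.
A regrets: 60, 65, 225, 100, 320 → max 320
B regrets: 0, 0, 25, 55, 0 → max 55
C regrets: 240, 240, 5, 185, 180 → max 240
D regrets: 310, 0, 75, 30, 125 → max 310
E regrets: 50, 280, 0, 0, 190 → max 280
Smallest max regret = 55 → B.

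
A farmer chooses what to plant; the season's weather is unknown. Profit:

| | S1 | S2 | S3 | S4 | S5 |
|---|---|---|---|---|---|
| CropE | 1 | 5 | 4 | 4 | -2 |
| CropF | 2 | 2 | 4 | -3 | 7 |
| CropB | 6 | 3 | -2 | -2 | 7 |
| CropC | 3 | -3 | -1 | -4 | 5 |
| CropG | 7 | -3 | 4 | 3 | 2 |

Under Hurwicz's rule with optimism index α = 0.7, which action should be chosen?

CropB

CropE: 0.7·5 + 0.3·(-2) = 2.9
CropF: 0.7·7 + 0.3·(-3) = 4
CropB: 0.7·7 + 0.3·(-2) = 4.3
CropC: 0.7·5 + 0.3·(-4) = 2.3
CropG: 0.7·7 + 0.3·(-3) = 4
Highest Hurwicz score = 4.3 → CropB.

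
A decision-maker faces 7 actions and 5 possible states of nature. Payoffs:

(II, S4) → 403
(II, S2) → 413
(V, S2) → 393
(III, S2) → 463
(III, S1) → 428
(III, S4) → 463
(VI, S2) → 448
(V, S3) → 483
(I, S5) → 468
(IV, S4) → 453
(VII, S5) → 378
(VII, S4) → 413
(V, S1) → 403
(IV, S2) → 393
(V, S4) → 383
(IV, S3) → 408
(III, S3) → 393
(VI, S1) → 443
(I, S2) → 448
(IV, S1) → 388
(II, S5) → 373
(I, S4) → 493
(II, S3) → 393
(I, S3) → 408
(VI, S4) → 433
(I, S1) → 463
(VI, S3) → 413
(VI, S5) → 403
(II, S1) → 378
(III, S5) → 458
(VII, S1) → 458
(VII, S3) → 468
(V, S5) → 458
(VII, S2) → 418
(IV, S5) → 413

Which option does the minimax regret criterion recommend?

Column bests: S1=463, S2=463, S3=483, S4=493, S5=468.
I regrets: 0, 15, 75, 0, 0 → max 75
II regrets: 85, 50, 90, 90, 95 → max 95
III regrets: 35, 0, 90, 30, 10 → max 90
IV regrets: 75, 70, 75, 40, 55 → max 75
V regrets: 60, 70, 0, 110, 10 → max 110
VI regrets: 20, 15, 70, 60, 65 → max 70
VII regrets: 5, 45, 15, 80, 90 → max 90
Smallest max regret = 70 → VI.

VI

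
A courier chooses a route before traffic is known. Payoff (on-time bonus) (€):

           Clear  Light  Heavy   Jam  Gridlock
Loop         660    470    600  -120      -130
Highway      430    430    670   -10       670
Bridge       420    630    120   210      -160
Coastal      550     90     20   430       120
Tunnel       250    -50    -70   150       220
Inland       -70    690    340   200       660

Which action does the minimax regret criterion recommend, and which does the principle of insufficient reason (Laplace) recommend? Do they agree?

Column bests: Clear=660, Light=690, Heavy=670, Jam=430, Gridlock=670.
Loop regrets: 0, 220, 70, 550, 800 → max 800
Highway regrets: 230, 260, 0, 440, 0 → max 440
Bridge regrets: 240, 60, 550, 220, 830 → max 830
Coastal regrets: 110, 600, 650, 0, 550 → max 650
Tunnel regrets: 410, 740, 740, 280, 450 → max 740
Inland regrets: 730, 0, 330, 230, 10 → max 730
Smallest max regret = 440 → Highway.
Row averages: Loop=296, Highway=438, Bridge=244, Coastal=242, Tunnel=100, Inland=364
Highest average = 438 → Highway.

minimax regret → Highway; laplace → Highway (agree)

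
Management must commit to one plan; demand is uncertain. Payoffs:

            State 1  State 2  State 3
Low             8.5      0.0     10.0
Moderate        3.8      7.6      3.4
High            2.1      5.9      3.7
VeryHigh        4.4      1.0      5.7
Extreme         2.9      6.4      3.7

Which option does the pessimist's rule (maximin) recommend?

Row minima: Low=0.0, Moderate=3.4, High=2.1, VeryHigh=1.0, Extreme=2.9
Best worst-case = 3.4 → Moderate.

Moderate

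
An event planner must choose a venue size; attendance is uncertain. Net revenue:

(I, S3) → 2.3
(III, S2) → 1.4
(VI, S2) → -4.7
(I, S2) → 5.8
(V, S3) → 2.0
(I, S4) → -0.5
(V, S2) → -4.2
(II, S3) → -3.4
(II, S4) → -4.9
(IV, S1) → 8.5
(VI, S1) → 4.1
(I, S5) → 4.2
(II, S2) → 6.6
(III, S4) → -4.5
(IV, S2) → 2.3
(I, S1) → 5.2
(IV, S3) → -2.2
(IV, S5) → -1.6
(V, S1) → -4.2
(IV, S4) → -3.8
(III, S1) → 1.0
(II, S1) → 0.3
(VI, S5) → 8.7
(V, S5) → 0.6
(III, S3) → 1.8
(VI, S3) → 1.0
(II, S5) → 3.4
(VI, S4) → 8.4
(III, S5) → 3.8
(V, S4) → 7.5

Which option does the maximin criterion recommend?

I

Row minima: I=-0.5, II=-4.9, III=-4.5, IV=-3.8, V=-4.2, VI=-4.7
Best worst-case = -0.5 → I.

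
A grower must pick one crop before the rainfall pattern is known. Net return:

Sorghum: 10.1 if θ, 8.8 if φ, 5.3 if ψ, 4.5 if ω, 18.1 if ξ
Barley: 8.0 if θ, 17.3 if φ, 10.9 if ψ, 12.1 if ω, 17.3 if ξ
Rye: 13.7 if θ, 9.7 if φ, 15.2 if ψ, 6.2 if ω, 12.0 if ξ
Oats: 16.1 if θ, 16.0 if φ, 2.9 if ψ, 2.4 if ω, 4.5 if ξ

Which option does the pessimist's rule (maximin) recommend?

Row minima: Sorghum=4.5, Barley=8.0, Rye=6.2, Oats=2.4
Best worst-case = 8.0 → Barley.

Barley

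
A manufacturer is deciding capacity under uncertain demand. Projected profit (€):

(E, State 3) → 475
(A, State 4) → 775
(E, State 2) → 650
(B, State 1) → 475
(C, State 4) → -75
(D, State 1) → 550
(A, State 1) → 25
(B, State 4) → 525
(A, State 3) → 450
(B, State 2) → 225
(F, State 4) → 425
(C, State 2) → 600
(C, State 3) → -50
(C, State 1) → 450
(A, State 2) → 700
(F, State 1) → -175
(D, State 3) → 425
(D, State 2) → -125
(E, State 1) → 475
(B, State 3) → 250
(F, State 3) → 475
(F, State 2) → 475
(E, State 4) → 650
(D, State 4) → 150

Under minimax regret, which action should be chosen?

Column bests: State 1=550, State 2=700, State 3=475, State 4=775.
A regrets: 525, 0, 25, 0 → max 525
B regrets: 75, 475, 225, 250 → max 475
C regrets: 100, 100, 525, 850 → max 850
D regrets: 0, 825, 50, 625 → max 825
E regrets: 75, 50, 0, 125 → max 125
F regrets: 725, 225, 0, 350 → max 725
Smallest max regret = 125 → E.

E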